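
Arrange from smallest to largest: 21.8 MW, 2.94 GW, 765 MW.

21.8 MW < 765 MW < 2.94 GW

21.8 MW = 21800000 W
2.94 GW = 2940000000 W
765 MW = 765000000 W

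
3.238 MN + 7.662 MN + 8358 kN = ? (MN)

In MN:
  3.238 MN → 3.238
  7.662 MN → 7.662
  8358 kN = 8358 × 10^-3 MN = 8.358
Sum: 3.238 + 7.662 + 8.358 = 19.258

19.258 MN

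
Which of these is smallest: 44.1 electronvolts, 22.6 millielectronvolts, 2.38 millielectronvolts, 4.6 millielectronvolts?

44.1 electronvolts = 44.1 electronvolts
22.6 millielectronvolts = 0.0226 electronvolts
2.38 millielectronvolts = 0.00238 electronvolts
4.6 millielectronvolts = 0.0046 electronvolts

2.38 millielectronvolts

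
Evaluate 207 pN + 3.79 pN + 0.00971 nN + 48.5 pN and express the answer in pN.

In pN:
  207 pN → 207
  3.79 pN → 3.79
  0.00971 nN = 0.00971e3 pN = 9.71
  48.5 pN → 48.5
Sum: 207 + 3.79 + 9.71 + 48.5 = 269

269 pN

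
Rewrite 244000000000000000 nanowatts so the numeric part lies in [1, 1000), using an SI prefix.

= 244 × 10⁶ watts; 10⁶ is mega.

244 megawatts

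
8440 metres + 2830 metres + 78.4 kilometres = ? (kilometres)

89.67 kilometres

In kilometres:
  8440 metres = 8440e-3 kilometres = 8.44
  2830 metres = 2830e-3 kilometres = 2.83
  78.4 kilometres → 78.4
Sum: 8.44 + 2.83 + 78.4 = 89.67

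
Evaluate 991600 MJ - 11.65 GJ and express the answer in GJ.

979.95 GJ

In GJ:
  991600 MJ = 991600 × 10⁻³ GJ = 991.6
  11.65 GJ → 11.65
Difference: 991.6 - 11.65 = 979.95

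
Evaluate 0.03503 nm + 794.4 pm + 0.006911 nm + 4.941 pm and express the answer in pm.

In pm:
  0.03503 nm = 0.03503e3 pm = 35.03
  794.4 pm → 794.4
  0.006911 nm = 0.006911e3 pm = 6.911
  4.941 pm → 4.941
Sum: 35.03 + 794.4 + 6.911 + 4.941 = 841.282

841.282 pm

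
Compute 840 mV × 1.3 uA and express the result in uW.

840 × 10^-3 × 1.3 × 10^-6 = 1092 × 10^-9 W

1.092 uW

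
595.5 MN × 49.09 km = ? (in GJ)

29233.095 GJ

595.5 × 10⁶ × 49.09 × 10³ = 29233.095 × 10⁹ J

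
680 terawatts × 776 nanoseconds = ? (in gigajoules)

0.52768 gigajoules

680 × 10¹² × 776 × 10⁻⁹ = 527680 × 10³ J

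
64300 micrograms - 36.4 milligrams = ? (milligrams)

27.9 milligrams

In milligrams:
  64300 micrograms = 64300 × 10⁻³ milligrams = 64.3
  36.4 milligrams → 36.4
Difference: 64.3 - 36.4 = 27.9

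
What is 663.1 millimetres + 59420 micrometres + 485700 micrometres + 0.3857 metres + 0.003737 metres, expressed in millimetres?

In millimetres:
  663.1 millimetres → 663.1
  59420 micrometres = 59420e-3 millimetres = 59.42
  485700 micrometres = 485700e-3 millimetres = 485.7
  0.3857 metres = 0.3857e3 millimetres = 385.7
  0.003737 metres = 0.003737e3 millimetres = 3.737
Sum: 663.1 + 59.42 + 485.7 + 385.7 + 3.737 = 1597.657

1597.657 millimetres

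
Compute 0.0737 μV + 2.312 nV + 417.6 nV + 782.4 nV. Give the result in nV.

1276.012 nV

In nV:
  0.0737 μV = 0.0737e3 nV = 73.7
  2.312 nV → 2.312
  417.6 nV → 417.6
  782.4 nV → 782.4
Sum: 73.7 + 2.312 + 417.6 + 782.4 = 1276.012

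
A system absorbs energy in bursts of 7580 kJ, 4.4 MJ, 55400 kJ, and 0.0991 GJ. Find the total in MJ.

166.48 MJ

In MJ:
  7580 kJ = 7580 × 10^-3 MJ = 7.58
  4.4 MJ → 4.4
  55400 kJ = 55400 × 10^-3 MJ = 55.4
  0.0991 GJ = 0.0991 × 10^3 MJ = 99.1
Sum: 7.58 + 4.4 + 55.4 + 99.1 = 166.48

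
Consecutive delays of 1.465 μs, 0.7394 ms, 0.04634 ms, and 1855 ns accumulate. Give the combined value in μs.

789.06 μs

In μs:
  1.465 μs → 1.465
  0.7394 ms = 0.7394 × 10³ μs = 739.4
  0.04634 ms = 0.04634 × 10³ μs = 46.34
  1855 ns = 1855 × 10⁻³ μs = 1.855
Sum: 1.465 + 739.4 + 46.34 + 1.855 = 789.06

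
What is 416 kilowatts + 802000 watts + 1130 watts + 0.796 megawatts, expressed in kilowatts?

2015.13 kilowatts

In kilowatts:
  416 kilowatts → 416
  802000 watts = 802000e-3 kilowatts = 802
  1130 watts = 1130e-3 kilowatts = 1.13
  0.796 megawatts = 0.796e3 kilowatts = 796
Sum: 416 + 802 + 1.13 + 796 = 2015.13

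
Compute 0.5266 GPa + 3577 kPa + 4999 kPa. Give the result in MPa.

In MPa:
  0.5266 GPa = 0.5266 × 10³ MPa = 526.6
  3577 kPa = 3577 × 10⁻³ MPa = 3.577
  4999 kPa = 4999 × 10⁻³ MPa = 4.999
Sum: 526.6 + 3.577 + 4.999 = 535.176

535.176 MPa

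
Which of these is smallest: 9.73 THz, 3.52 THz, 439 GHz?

9.73 THz = 9730000000000 Hz
3.52 THz = 3520000000000 Hz
439 GHz = 439000000000 Hz

439 GHz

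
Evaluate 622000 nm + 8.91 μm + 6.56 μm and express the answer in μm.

In μm:
  622000 nm = 622000e-3 μm = 622
  8.91 μm → 8.91
  6.56 μm → 6.56
Sum: 622 + 8.91 + 6.56 = 637.47

637.47 μm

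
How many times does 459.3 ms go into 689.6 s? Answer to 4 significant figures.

1501

(689.6) / (459.3 × 10^-3) = 1.5014 × 10^3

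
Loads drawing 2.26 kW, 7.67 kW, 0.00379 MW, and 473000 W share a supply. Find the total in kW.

In kW:
  2.26 kW → 2.26
  7.67 kW → 7.67
  0.00379 MW = 0.00379 × 10³ kW = 3.79
  473000 W = 473000 × 10⁻³ kW = 473
Sum: 2.26 + 7.67 + 3.79 + 473 = 486.72

486.72 kW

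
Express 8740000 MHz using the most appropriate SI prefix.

= 8.74 × 10¹² Hz; 10¹² is tera.

8.74 THz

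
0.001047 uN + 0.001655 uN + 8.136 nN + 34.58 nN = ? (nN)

In nN:
  0.001047 uN = 0.001047 × 10³ nN = 1.047
  0.001655 uN = 0.001655 × 10³ nN = 1.655
  8.136 nN → 8.136
  34.58 nN → 34.58
Sum: 1.047 + 1.655 + 8.136 + 34.58 = 45.418

45.418 nN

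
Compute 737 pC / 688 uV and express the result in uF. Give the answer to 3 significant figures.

1.07 uF

(737 × 10^-12) / (688 × 10^-6) = 1.0712 × 10^-6 F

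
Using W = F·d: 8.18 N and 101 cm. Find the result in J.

8.2618 J

8.18 × 101 × 10^-2 = 826.18 × 10^-2 J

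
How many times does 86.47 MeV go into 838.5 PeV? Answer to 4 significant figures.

(838.5e15) / (86.47e6) = 9.697e9

9697000000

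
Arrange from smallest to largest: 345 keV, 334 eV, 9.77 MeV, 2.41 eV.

2.41 eV < 334 eV < 345 keV < 9.77 MeV

345 keV = 345000 eV
334 eV = 334 eV
9.77 MeV = 9770000 eV
2.41 eV = 2.41 eV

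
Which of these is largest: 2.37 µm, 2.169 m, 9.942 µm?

2.37 µm = 0.00000237 m
2.169 m = 2.169 m
9.942 µm = 0.000009942 m

2.169 m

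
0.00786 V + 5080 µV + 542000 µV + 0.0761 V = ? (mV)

In mV:
  0.00786 V = 0.00786e3 mV = 7.86
  5080 µV = 5080e-3 mV = 5.08
  542000 µV = 542000e-3 mV = 542
  0.0761 V = 0.0761e3 mV = 76.1
Sum: 7.86 + 5.08 + 542 + 76.1 = 631.04

631.04 mV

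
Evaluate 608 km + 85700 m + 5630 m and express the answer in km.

699.33 km

In km:
  608 km → 608
  85700 m = 85700e-3 km = 85.7
  5630 m = 5630e-3 km = 5.63
Sum: 608 + 85.7 + 5.63 = 699.33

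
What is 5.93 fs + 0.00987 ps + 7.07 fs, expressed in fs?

In fs:
  5.93 fs → 5.93
  0.00987 ps = 0.00987 × 10^3 fs = 9.87
  7.07 fs → 7.07
Sum: 5.93 + 9.87 + 7.07 = 22.87

22.87 fs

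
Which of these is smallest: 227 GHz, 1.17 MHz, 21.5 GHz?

1.17 MHz

227 GHz = 227000000000 Hz
1.17 MHz = 1170000 Hz
21.5 GHz = 21500000000 Hz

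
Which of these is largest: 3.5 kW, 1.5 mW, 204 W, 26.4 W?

3.5 kW = 3500 W
1.5 mW = 0.0015 W
204 W = 204 W
26.4 W = 26.4 W

3.5 kW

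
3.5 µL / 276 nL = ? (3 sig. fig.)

(3.5 × 10^-6) / (276 × 10^-9) = 0.01268 × 10^3

12.7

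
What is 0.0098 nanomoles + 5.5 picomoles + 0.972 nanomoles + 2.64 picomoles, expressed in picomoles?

In picomoles:
  0.0098 nanomoles = 0.0098 × 10^3 picomoles = 9.8
  5.5 picomoles → 5.5
  0.972 nanomoles = 0.972 × 10^3 picomoles = 972
  2.64 picomoles → 2.64
Sum: 9.8 + 5.5 + 972 + 2.64 = 989.94

989.94 picomoles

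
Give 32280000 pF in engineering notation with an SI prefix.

32.28 μF

= 32.28 × 10^-6 F; 10^-6 is micro.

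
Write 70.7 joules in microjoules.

(no prefix) = 1e0, micro = 1e-6; factor is 1e6.
70.7 × 1e6 = 70700000

70700000 microjoules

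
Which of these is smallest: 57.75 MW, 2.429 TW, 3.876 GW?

57.75 MW

57.75 MW = 57750000 W
2.429 TW = 2429000000000 W
3.876 GW = 3876000000 W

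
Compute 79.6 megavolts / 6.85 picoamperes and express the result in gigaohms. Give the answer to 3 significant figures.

11600000000 gigaohms

(79.6e6) / (6.85e-12) = 11.62e18 Ω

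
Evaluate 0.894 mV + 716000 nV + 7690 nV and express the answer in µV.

In µV:
  0.894 mV = 0.894 × 10^3 µV = 894
  716000 nV = 716000 × 10^-3 µV = 716
  7690 nV = 7690 × 10^-3 µV = 7.69
Sum: 894 + 716 + 7.69 = 1617.69

1617.69 µV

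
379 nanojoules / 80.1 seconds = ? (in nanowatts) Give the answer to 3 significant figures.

(379 × 10⁻⁹) / (80.1) = 4.7316 × 10⁻⁹ W

4.73 nanowatts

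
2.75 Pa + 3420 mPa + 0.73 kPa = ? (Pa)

In Pa:
  2.75 Pa → 2.75
  3420 mPa = 3420 × 10^-3 Pa = 3.42
  0.73 kPa = 0.73 × 10^3 Pa = 730
Sum: 2.75 + 3.42 + 730 = 736.17

736.17 Pa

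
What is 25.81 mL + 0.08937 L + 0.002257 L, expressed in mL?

In mL:
  25.81 mL → 25.81
  0.08937 L = 0.08937e3 mL = 89.37
  0.002257 L = 0.002257e3 mL = 2.257
Sum: 25.81 + 89.37 + 2.257 = 117.437

117.437 mL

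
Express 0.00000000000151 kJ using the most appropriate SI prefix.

1.51 nJ

= 1.51e-9 J; 1e-9 is nano.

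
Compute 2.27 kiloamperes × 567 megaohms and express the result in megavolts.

1287090 megavolts

2.27 × 10³ × 567 × 10⁶ = 1287.09 × 10⁹ V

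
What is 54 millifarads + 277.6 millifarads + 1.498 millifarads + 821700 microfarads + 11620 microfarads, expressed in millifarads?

1166.418 millifarads

In millifarads:
  54 millifarads → 54
  277.6 millifarads → 277.6
  1.498 millifarads → 1.498
  821700 microfarads = 821700e-3 millifarads = 821.7
  11620 microfarads = 11620e-3 millifarads = 11.62
Sum: 54 + 277.6 + 1.498 + 821.7 + 11.62 = 1166.418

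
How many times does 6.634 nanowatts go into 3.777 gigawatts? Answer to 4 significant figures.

(3.777 × 10^9) / (6.634 × 10^-9) = 0.56934 × 10^18

569300000000000000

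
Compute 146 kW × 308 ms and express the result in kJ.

44.968 kJ

146e3 × 308e-3 = 44968 J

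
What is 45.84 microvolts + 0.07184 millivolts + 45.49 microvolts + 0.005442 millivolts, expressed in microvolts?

In microvolts:
  45.84 microvolts → 45.84
  0.07184 millivolts = 0.07184 × 10^3 microvolts = 71.84
  45.49 microvolts → 45.49
  0.005442 millivolts = 0.005442 × 10^3 microvolts = 5.442
Sum: 45.84 + 71.84 + 45.49 + 5.442 = 168.612

168.612 microvolts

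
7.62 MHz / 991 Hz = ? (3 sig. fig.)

7690

(7.62 × 10⁶) / (991) = 0.007689 × 10⁶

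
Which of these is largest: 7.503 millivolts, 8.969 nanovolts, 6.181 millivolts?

7.503 millivolts = 0.007503 volts
8.969 nanovolts = 0.000000008969 volts
6.181 millivolts = 0.006181 volts

7.503 millivolts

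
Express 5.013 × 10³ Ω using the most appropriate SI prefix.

= 5.013 × 10³ Ω; 10³ is kilo.

5.013 kΩ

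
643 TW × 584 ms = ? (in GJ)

643 × 10¹² × 584 × 10⁻³ = 375512 × 10⁹ J

375512 GJ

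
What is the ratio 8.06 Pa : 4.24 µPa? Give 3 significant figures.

(8.06) / (4.24e-6) = 1.901e6

1900000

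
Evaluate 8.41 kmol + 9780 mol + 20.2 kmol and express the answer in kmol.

In kmol:
  8.41 kmol → 8.41
  9780 mol = 9780e-3 kmol = 9.78
  20.2 kmol → 20.2
Sum: 8.41 + 9.78 + 20.2 = 38.39

38.39 kmol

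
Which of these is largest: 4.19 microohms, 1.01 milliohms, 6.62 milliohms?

6.62 milliohms

4.19 microohms = 0.00000419 ohms
1.01 milliohms = 0.00101 ohms
6.62 milliohms = 0.00662 ohms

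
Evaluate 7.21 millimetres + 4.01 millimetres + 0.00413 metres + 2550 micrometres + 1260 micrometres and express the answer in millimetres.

In millimetres:
  7.21 millimetres → 7.21
  4.01 millimetres → 4.01
  0.00413 metres = 0.00413 × 10³ millimetres = 4.13
  2550 micrometres = 2550 × 10⁻³ millimetres = 2.55
  1260 micrometres = 1260 × 10⁻³ millimetres = 1.26
Sum: 7.21 + 4.01 + 4.13 + 2.55 + 1.26 = 19.16

19.16 millimetres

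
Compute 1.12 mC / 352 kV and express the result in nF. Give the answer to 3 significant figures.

(1.12 × 10^-3) / (352 × 10^3) = 0.0031818 × 10^-6 F

3.18 nF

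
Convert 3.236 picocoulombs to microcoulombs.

pico = 10⁻¹², micro = 10⁻⁶; factor is 10⁻⁶.
3.236 × 10⁻⁶ = 0.000003236

0.000003236 microcoulombs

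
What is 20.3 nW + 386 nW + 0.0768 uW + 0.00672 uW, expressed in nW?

489.82 nW

In nW:
  20.3 nW → 20.3
  386 nW → 386
  0.0768 uW = 0.0768 × 10^3 nW = 76.8
  0.00672 uW = 0.00672 × 10^3 nW = 6.72
Sum: 20.3 + 386 + 76.8 + 6.72 = 489.82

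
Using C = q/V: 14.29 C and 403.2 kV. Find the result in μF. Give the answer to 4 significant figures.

35.44 μF

(14.29) / (403.2 × 10^3) = 0.0354415 × 10^-3 F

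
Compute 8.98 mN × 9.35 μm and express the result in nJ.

83.963 nJ

8.98e-3 × 9.35e-6 = 83.963e-9 J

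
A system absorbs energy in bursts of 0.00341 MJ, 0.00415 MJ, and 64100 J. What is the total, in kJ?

71.66 kJ

In kJ:
  0.00341 MJ = 0.00341 × 10^3 kJ = 3.41
  0.00415 MJ = 0.00415 × 10^3 kJ = 4.15
  64100 J = 64100 × 10^-3 kJ = 64.1
Sum: 3.41 + 4.15 + 64.1 = 71.66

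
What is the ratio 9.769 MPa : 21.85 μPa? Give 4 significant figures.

(9.769 × 10⁶) / (21.85 × 10⁻⁶) = 0.44709 × 10¹²

447100000000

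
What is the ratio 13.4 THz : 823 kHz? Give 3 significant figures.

16300000

(13.4e12) / (823e3) = 0.01628e9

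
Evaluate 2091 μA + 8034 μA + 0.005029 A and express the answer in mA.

15.154 mA

In mA:
  2091 μA = 2091e-3 mA = 2.091
  8034 μA = 8034e-3 mA = 8.034
  0.005029 A = 0.005029e3 mA = 5.029
Sum: 2.091 + 8.034 + 5.029 = 15.154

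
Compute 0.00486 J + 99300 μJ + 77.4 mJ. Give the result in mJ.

In mJ:
  0.00486 J = 0.00486 × 10³ mJ = 4.86
  99300 μJ = 99300 × 10⁻³ mJ = 99.3
  77.4 mJ → 77.4
Sum: 4.86 + 99.3 + 77.4 = 181.56

181.56 mJ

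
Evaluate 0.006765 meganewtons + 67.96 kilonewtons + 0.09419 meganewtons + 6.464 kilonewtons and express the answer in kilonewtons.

175.379 kilonewtons

In kilonewtons:
  0.006765 meganewtons = 0.006765 × 10^3 kilonewtons = 6.765
  67.96 kilonewtons → 67.96
  0.09419 meganewtons = 0.09419 × 10^3 kilonewtons = 94.19
  6.464 kilonewtons → 6.464
Sum: 6.765 + 67.96 + 94.19 + 6.464 = 175.379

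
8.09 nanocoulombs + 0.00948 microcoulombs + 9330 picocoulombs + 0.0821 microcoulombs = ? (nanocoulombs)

In nanocoulombs:
  8.09 nanocoulombs → 8.09
  0.00948 microcoulombs = 0.00948 × 10³ nanocoulombs = 9.48
  9330 picocoulombs = 9330 × 10⁻³ nanocoulombs = 9.33
  0.0821 microcoulombs = 0.0821 × 10³ nanocoulombs = 82.1
Sum: 8.09 + 9.48 + 9.33 + 82.1 = 109

109 nanocoulombs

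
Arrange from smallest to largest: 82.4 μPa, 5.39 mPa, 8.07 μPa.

82.4 μPa = 0.0000824 Pa
5.39 mPa = 0.00539 Pa
8.07 μPa = 0.00000807 Pa

8.07 μPa < 82.4 μPa < 5.39 mPa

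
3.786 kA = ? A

kilo = 1e3, (no prefix) = 1e0; factor is 1e3.
3.786 × 1e3 = 3786

3786 A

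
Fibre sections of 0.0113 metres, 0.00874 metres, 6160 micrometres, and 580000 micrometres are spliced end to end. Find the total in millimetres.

In millimetres:
  0.0113 metres = 0.0113 × 10³ millimetres = 11.3
  0.00874 metres = 0.00874 × 10³ millimetres = 8.74
  6160 micrometres = 6160 × 10⁻³ millimetres = 6.16
  580000 micrometres = 580000 × 10⁻³ millimetres = 580
Sum: 11.3 + 8.74 + 6.16 + 580 = 606.2

606.2 millimetres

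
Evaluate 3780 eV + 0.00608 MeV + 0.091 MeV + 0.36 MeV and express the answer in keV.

460.86 keV

In keV:
  3780 eV = 3780 × 10⁻³ keV = 3.78
  0.00608 MeV = 0.00608 × 10³ keV = 6.08
  0.091 MeV = 0.091 × 10³ keV = 91
  0.36 MeV = 0.36 × 10³ keV = 360
Sum: 3.78 + 6.08 + 91 + 360 = 460.86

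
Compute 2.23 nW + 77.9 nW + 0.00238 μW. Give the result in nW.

In nW:
  2.23 nW → 2.23
  77.9 nW → 77.9
  0.00238 μW = 0.00238 × 10³ nW = 2.38
Sum: 2.23 + 77.9 + 2.38 = 82.51

82.51 nW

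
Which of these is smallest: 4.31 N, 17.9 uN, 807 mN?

17.9 uN

4.31 N = 4.31 N
17.9 uN = 0.0000179 N
807 mN = 0.807 N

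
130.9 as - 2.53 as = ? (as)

128.37 as

In as:
  130.9 as → 130.9
  2.53 as → 2.53
Difference: 130.9 - 2.53 = 128.37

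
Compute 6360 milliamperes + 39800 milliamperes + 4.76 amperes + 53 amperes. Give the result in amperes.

103.92 amperes

In amperes:
  6360 milliamperes = 6360e-3 amperes = 6.36
  39800 milliamperes = 39800e-3 amperes = 39.8
  4.76 amperes → 4.76
  53 amperes → 53
Sum: 6.36 + 39.8 + 4.76 + 53 = 103.92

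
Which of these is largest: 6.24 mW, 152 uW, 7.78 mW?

6.24 mW = 0.00624 W
152 uW = 0.000152 W
7.78 mW = 0.00778 W

7.78 mW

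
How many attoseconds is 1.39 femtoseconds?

femto = 1e-15, atto = 1e-18; factor is 1e3.
1.39 × 1e3 = 1390

1390 attoseconds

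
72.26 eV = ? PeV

0.00000000000007226 PeV

(no prefix) = 10⁰, peta = 10¹⁵; factor is 10⁻¹⁵.
72.26 × 10⁻¹⁵ = 0.00000000000007226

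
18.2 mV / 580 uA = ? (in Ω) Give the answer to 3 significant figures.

31.4 Ω

(18.2 × 10⁻³) / (580 × 10⁻⁶) = 0.031379 × 10³ Ω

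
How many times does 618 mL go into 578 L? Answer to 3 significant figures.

(578) / (618 × 10⁻³) = 0.9353 × 10³

935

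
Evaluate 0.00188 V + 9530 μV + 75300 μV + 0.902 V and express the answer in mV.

988.71 mV

In mV:
  0.00188 V = 0.00188 × 10³ mV = 1.88
  9530 μV = 9530 × 10⁻³ mV = 9.53
  75300 μV = 75300 × 10⁻³ mV = 75.3
  0.902 V = 0.902 × 10³ mV = 902
Sum: 1.88 + 9.53 + 75.3 + 902 = 988.71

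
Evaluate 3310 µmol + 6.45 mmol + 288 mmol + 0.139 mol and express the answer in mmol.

436.76 mmol

In mmol:
  3310 µmol = 3310 × 10^-3 mmol = 3.31
  6.45 mmol → 6.45
  288 mmol → 288
  0.139 mol = 0.139 × 10^3 mmol = 139
Sum: 3.31 + 6.45 + 288 + 139 = 436.76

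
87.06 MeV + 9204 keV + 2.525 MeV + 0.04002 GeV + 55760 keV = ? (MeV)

194.569 MeV

In MeV:
  87.06 MeV → 87.06
  9204 keV = 9204e-3 MeV = 9.204
  2.525 MeV → 2.525
  0.04002 GeV = 0.04002e3 MeV = 40.02
  55760 keV = 55760e-3 MeV = 55.76
Sum: 87.06 + 9.204 + 2.525 + 40.02 + 55.76 = 194.569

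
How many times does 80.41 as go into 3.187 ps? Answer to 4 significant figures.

(3.187 × 10⁻¹²) / (80.41 × 10⁻¹⁸) = 0.039634 × 10⁶

39630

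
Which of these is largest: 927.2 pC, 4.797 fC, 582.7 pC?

927.2 pC = 0.0000000009272 C
4.797 fC = 0.000000000000004797 C
582.7 pC = 0.0000000005827 C

927.2 pC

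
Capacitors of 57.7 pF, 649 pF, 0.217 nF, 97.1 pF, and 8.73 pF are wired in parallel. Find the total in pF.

In pF:
  57.7 pF → 57.7
  649 pF → 649
  0.217 nF = 0.217 × 10³ pF = 217
  97.1 pF → 97.1
  8.73 pF → 8.73
Sum: 57.7 + 649 + 217 + 97.1 + 8.73 = 1029.53

1029.53 pF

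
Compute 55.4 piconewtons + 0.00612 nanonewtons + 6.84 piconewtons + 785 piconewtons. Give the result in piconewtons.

In piconewtons:
  55.4 piconewtons → 55.4
  0.00612 nanonewtons = 0.00612e3 piconewtons = 6.12
  6.84 piconewtons → 6.84
  785 piconewtons → 785
Sum: 55.4 + 6.12 + 6.84 + 785 = 853.36

853.36 piconewtons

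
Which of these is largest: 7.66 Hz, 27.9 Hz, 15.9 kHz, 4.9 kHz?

7.66 Hz = 7.66 Hz
27.9 Hz = 27.9 Hz
15.9 kHz = 15900 Hz
4.9 kHz = 4900 Hz

15.9 kHz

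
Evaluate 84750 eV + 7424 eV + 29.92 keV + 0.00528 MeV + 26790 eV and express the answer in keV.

154.164 keV

In keV:
  84750 eV = 84750 × 10^-3 keV = 84.75
  7424 eV = 7424 × 10^-3 keV = 7.424
  29.92 keV → 29.92
  0.00528 MeV = 0.00528 × 10^3 keV = 5.28
  26790 eV = 26790 × 10^-3 keV = 26.79
Sum: 84.75 + 7.424 + 29.92 + 5.28 + 26.79 = 154.164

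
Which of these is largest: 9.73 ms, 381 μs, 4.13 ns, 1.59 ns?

9.73 ms

9.73 ms = 0.00973 s
381 μs = 0.000381 s
4.13 ns = 0.00000000413 s
1.59 ns = 0.00000000159 s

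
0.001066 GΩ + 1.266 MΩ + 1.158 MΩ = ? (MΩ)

3.49 MΩ

In MΩ:
  0.001066 GΩ = 0.001066 × 10^3 MΩ = 1.066
  1.266 MΩ → 1.266
  1.158 MΩ → 1.158
Sum: 1.066 + 1.266 + 1.158 = 3.49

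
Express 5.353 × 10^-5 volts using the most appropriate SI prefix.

= 53.53 × 10^-6 volts; 10^-6 is micro.

53.53 microvolts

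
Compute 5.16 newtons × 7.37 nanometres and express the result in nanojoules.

38.0292 nanojoules

5.16 × 7.37e-9 = 38.0292e-9 J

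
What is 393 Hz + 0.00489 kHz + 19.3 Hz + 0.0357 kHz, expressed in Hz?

452.89 Hz

In Hz:
  393 Hz → 393
  0.00489 kHz = 0.00489 × 10^3 Hz = 4.89
  19.3 Hz → 19.3
  0.0357 kHz = 0.0357 × 10^3 Hz = 35.7
Sum: 393 + 4.89 + 19.3 + 35.7 = 452.89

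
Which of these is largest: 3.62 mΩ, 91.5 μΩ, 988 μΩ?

3.62 mΩ = 0.00362 Ω
91.5 μΩ = 0.0000915 Ω
988 μΩ = 0.000988 Ω

3.62 mΩ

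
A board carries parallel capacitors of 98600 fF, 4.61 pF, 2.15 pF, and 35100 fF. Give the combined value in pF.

140.46 pF

In pF:
  98600 fF = 98600e-3 pF = 98.6
  4.61 pF → 4.61
  2.15 pF → 2.15
  35100 fF = 35100e-3 pF = 35.1
Sum: 98.6 + 4.61 + 2.15 + 35.1 = 140.46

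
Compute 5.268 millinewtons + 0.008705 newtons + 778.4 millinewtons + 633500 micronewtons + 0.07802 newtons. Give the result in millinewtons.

1503.893 millinewtons

In millinewtons:
  5.268 millinewtons → 5.268
  0.008705 newtons = 0.008705 × 10^3 millinewtons = 8.705
  778.4 millinewtons → 778.4
  633500 micronewtons = 633500 × 10^-3 millinewtons = 633.5
  0.07802 newtons = 0.07802 × 10^3 millinewtons = 78.02
Sum: 5.268 + 8.705 + 778.4 + 633.5 + 78.02 = 1503.893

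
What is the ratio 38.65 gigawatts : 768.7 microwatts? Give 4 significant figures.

(38.65 × 10⁹) / (768.7 × 10⁻⁶) = 0.05028 × 10¹⁵

50280000000000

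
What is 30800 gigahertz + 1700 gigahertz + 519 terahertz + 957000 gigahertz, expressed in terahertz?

In terahertz:
  30800 gigahertz = 30800 × 10⁻³ terahertz = 30.8
  1700 gigahertz = 1700 × 10⁻³ terahertz = 1.7
  519 terahertz → 519
  957000 gigahertz = 957000 × 10⁻³ terahertz = 957
Sum: 30.8 + 1.7 + 519 + 957 = 1508.5

1508.5 terahertz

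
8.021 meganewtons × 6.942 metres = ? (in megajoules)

55.681782 megajoules

8.021e6 × 6.942 = 55.681782e6 J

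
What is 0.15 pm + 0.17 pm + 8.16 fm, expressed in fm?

In fm:
  0.15 pm = 0.15e3 fm = 150
  0.17 pm = 0.17e3 fm = 170
  8.16 fm → 8.16
Sum: 150 + 170 + 8.16 = 328.16

328.16 fm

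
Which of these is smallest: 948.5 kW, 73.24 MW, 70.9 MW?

948.5 kW = 948500 W
73.24 MW = 73240000 W
70.9 MW = 70900000 W

948.5 kW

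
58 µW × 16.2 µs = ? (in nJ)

0.9396 nJ

58e-6 × 16.2e-6 = 939.6e-12 J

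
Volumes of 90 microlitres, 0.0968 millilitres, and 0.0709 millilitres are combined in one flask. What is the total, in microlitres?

In microlitres:
  90 microlitres → 90
  0.0968 millilitres = 0.0968 × 10³ microlitres = 96.8
  0.0709 millilitres = 0.0709 × 10³ microlitres = 70.9
Sum: 90 + 96.8 + 70.9 = 257.7

257.7 microlitres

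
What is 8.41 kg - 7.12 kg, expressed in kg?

In kg:
  8.41 kg → 8.41
  7.12 kg → 7.12
Difference: 8.41 - 7.12 = 1.29

1.29 kg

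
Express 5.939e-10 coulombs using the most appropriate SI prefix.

593.9 picocoulombs

= 593.9e-12 coulombs; 1e-12 is pico.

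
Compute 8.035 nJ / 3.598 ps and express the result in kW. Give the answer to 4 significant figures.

2.233 kW

(8.035 × 10⁻⁹) / (3.598 × 10⁻¹²) = 2.23319 × 10³ W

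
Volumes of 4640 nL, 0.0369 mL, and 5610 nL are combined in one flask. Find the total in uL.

47.15 uL

In uL:
  4640 nL = 4640e-3 uL = 4.64
  0.0369 mL = 0.0369e3 uL = 36.9
  5610 nL = 5610e-3 uL = 5.61
Sum: 4.64 + 36.9 + 5.61 = 47.15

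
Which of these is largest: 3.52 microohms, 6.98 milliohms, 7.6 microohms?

6.98 milliohms

3.52 microohms = 0.00000352 ohms
6.98 milliohms = 0.00698 ohms
7.6 microohms = 0.0000076 ohms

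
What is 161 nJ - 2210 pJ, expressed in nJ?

In nJ:
  161 nJ → 161
  2210 pJ = 2210e-3 nJ = 2.21
Difference: 161 - 2.21 = 158.79

158.79 nJ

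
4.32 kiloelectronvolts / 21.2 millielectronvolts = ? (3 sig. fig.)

204000

(4.32 × 10^3) / (21.2 × 10^-3) = 0.2038 × 10^6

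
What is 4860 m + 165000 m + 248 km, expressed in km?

In km:
  4860 m = 4860 × 10^-3 km = 4.86
  165000 m = 165000 × 10^-3 km = 165
  248 km → 248
Sum: 4.86 + 165 + 248 = 417.86

417.86 km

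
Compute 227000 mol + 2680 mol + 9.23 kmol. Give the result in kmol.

In kmol:
  227000 mol = 227000 × 10^-3 kmol = 227
  2680 mol = 2680 × 10^-3 kmol = 2.68
  9.23 kmol → 9.23
Sum: 227 + 2.68 + 9.23 = 238.91

238.91 kmol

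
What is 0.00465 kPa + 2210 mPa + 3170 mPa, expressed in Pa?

In Pa:
  0.00465 kPa = 0.00465e3 Pa = 4.65
  2210 mPa = 2210e-3 Pa = 2.21
  3170 mPa = 3170e-3 Pa = 3.17
Sum: 4.65 + 2.21 + 3.17 = 10.03

10.03 Pa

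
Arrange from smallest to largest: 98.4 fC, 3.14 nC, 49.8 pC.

98.4 fC = 0.0000000000000984 C
3.14 nC = 0.00000000314 C
49.8 pC = 0.0000000000498 C

98.4 fC < 49.8 pC < 3.14 nC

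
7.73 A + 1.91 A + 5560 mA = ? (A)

In A:
  7.73 A → 7.73
  1.91 A → 1.91
  5560 mA = 5560e-3 A = 5.56
Sum: 7.73 + 1.91 + 5.56 = 15.2

15.2 A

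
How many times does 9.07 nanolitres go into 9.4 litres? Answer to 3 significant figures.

(9.4) / (9.07e-9) = 1.036e9

1040000000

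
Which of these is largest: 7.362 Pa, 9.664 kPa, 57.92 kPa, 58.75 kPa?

7.362 Pa = 7.362 Pa
9.664 kPa = 9664 Pa
57.92 kPa = 57920 Pa
58.75 kPa = 58750 Pa

58.75 kPa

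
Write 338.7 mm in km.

0.0003387 km

milli = 10^-3, kilo = 10^3; factor is 10^-6.
338.7 × 10^-6 = 0.0003387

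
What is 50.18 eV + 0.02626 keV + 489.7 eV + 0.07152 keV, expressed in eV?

In eV:
  50.18 eV → 50.18
  0.02626 keV = 0.02626 × 10^3 eV = 26.26
  489.7 eV → 489.7
  0.07152 keV = 0.07152 × 10^3 eV = 71.52
Sum: 50.18 + 26.26 + 489.7 + 71.52 = 637.66

637.66 eV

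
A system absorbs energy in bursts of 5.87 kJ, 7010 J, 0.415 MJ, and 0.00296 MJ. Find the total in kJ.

430.84 kJ

In kJ:
  5.87 kJ → 5.87
  7010 J = 7010 × 10^-3 kJ = 7.01
  0.415 MJ = 0.415 × 10^3 kJ = 415
  0.00296 MJ = 0.00296 × 10^3 kJ = 2.96
Sum: 5.87 + 7.01 + 415 + 2.96 = 430.84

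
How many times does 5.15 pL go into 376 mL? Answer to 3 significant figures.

73000000000

(376e-3) / (5.15e-12) = 73.01e9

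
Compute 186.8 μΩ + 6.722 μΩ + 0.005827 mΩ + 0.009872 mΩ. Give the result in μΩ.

209.221 μΩ

In μΩ:
  186.8 μΩ → 186.8
  6.722 μΩ → 6.722
  0.005827 mΩ = 0.005827e3 μΩ = 5.827
  0.009872 mΩ = 0.009872e3 μΩ = 9.872
Sum: 186.8 + 6.722 + 5.827 + 9.872 = 209.221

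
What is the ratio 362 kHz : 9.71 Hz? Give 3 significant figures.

37300

(362e3) / (9.71) = 37.28e3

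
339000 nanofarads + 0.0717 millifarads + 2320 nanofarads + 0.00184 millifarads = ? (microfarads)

In microfarads:
  339000 nanofarads = 339000e-3 microfarads = 339
  0.0717 millifarads = 0.0717e3 microfarads = 71.7
  2320 nanofarads = 2320e-3 microfarads = 2.32
  0.00184 millifarads = 0.00184e3 microfarads = 1.84
Sum: 339 + 71.7 + 2.32 + 1.84 = 414.86

414.86 microfarads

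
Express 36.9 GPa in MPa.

giga = 1e9, mega = 1e6; factor is 1e3.
36.9 × 1e3 = 36900

36900 MPa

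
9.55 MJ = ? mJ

9550000000 mJ

mega = 10^6, milli = 10^-3; factor is 10^9.
9.55 × 10^9 = 9550000000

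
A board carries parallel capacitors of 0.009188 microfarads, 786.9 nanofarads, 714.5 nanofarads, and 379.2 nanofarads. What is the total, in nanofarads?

In nanofarads:
  0.009188 microfarads = 0.009188 × 10³ nanofarads = 9.188
  786.9 nanofarads → 786.9
  714.5 nanofarads → 714.5
  379.2 nanofarads → 379.2
Sum: 9.188 + 786.9 + 714.5 + 379.2 = 1889.788

1889.788 nanofarads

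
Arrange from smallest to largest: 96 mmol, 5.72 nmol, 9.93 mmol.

96 mmol = 0.096 mol
5.72 nmol = 0.00000000572 mol
9.93 mmol = 0.00993 mol

5.72 nmol < 9.93 mmol < 96 mmol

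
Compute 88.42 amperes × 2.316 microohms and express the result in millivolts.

0.20478072 millivolts

88.42 × 2.316 × 10⁻⁶ = 204.78072 × 10⁻⁶ V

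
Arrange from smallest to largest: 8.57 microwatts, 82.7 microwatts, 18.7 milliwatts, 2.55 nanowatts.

8.57 microwatts = 0.00000857 watts
82.7 microwatts = 0.0000827 watts
18.7 milliwatts = 0.0187 watts
2.55 nanowatts = 0.00000000255 watts

2.55 nanowatts < 8.57 microwatts < 82.7 microwatts < 18.7 milliwatts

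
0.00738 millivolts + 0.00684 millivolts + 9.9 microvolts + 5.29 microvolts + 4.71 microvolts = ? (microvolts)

34.12 microvolts

In microvolts:
  0.00738 millivolts = 0.00738 × 10³ microvolts = 7.38
  0.00684 millivolts = 0.00684 × 10³ microvolts = 6.84
  9.9 microvolts → 9.9
  5.29 microvolts → 5.29
  4.71 microvolts → 4.71
Sum: 7.38 + 6.84 + 9.9 + 5.29 + 4.71 = 34.12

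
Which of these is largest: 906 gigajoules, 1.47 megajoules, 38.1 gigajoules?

906 gigajoules

906 gigajoules = 906000000000 joules
1.47 megajoules = 1470000 joules
38.1 gigajoules = 38100000000 joules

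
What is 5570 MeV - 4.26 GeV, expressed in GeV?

1.31 GeV

In GeV:
  5570 MeV = 5570 × 10^-3 GeV = 5.57
  4.26 GeV → 4.26
Difference: 5.57 - 4.26 = 1.31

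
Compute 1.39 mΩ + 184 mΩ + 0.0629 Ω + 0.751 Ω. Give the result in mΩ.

In mΩ:
  1.39 mΩ → 1.39
  184 mΩ → 184
  0.0629 Ω = 0.0629e3 mΩ = 62.9
  0.751 Ω = 0.751e3 mΩ = 751
Sum: 1.39 + 184 + 62.9 + 751 = 999.29

999.29 mΩ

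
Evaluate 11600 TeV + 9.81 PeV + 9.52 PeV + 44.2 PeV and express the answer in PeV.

In PeV:
  11600 TeV = 11600 × 10⁻³ PeV = 11.6
  9.81 PeV → 9.81
  9.52 PeV → 9.52
  44.2 PeV → 44.2
Sum: 11.6 + 9.81 + 9.52 + 44.2 = 75.13

75.13 PeV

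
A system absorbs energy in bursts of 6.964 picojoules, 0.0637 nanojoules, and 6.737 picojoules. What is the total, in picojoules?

In picojoules:
  6.964 picojoules → 6.964
  0.0637 nanojoules = 0.0637 × 10^3 picojoules = 63.7
  6.737 picojoules → 6.737
Sum: 6.964 + 63.7 + 6.737 = 77.401

77.401 picojoules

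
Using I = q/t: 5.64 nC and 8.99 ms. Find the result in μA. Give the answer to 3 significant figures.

0.627 μA

(5.64 × 10⁻⁹) / (8.99 × 10⁻³) = 0.62736 × 10⁻⁶ A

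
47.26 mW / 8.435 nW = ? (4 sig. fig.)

5603000

(47.26 × 10^-3) / (8.435 × 10^-9) = 5.6028 × 10^6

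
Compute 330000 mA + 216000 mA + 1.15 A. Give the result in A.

547.15 A

In A:
  330000 mA = 330000 × 10^-3 A = 330
  216000 mA = 216000 × 10^-3 A = 216
  1.15 A → 1.15
Sum: 330 + 216 + 1.15 = 547.15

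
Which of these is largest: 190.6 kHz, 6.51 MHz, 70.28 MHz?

190.6 kHz = 190600 Hz
6.51 MHz = 6510000 Hz
70.28 MHz = 70280000 Hz

70.28 MHz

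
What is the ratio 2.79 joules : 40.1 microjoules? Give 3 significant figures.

(2.79) / (40.1e-6) = 0.06958e6

69600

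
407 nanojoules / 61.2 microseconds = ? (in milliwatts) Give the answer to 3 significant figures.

6.65 milliwatts

(407e-9) / (61.2e-6) = 6.6503e-3 W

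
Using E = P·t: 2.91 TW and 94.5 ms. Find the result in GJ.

274.995 GJ

2.91 × 10¹² × 94.5 × 10⁻³ = 274.995 × 10⁹ J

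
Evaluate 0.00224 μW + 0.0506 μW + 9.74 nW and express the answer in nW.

62.58 nW

In nW:
  0.00224 μW = 0.00224e3 nW = 2.24
  0.0506 μW = 0.0506e3 nW = 50.6
  9.74 nW → 9.74
Sum: 2.24 + 50.6 + 9.74 = 62.58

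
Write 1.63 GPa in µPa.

giga = 10⁹, micro = 10⁻⁶; factor is 10¹⁵.
1.63 × 10¹⁵ = 1630000000000000

1630000000000000 µPa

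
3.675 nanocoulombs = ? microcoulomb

nano = 1e-9, micro = 1e-6; factor is 1e-3.
3.675 × 1e-3 = 0.003675

0.003675 microcoulombs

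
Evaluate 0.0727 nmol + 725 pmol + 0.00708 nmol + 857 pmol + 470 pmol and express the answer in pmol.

In pmol:
  0.0727 nmol = 0.0727 × 10^3 pmol = 72.7
  725 pmol → 725
  0.00708 nmol = 0.00708 × 10^3 pmol = 7.08
  857 pmol → 857
  470 pmol → 470
Sum: 72.7 + 725 + 7.08 + 857 + 470 = 2131.78

2131.78 pmol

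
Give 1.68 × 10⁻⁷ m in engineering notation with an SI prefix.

= 168 × 10⁻⁹ m; 10⁻⁹ is nano.

168 nm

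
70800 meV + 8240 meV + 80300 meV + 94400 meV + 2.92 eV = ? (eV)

256.66 eV

In eV:
  70800 meV = 70800 × 10^-3 eV = 70.8
  8240 meV = 8240 × 10^-3 eV = 8.24
  80300 meV = 80300 × 10^-3 eV = 80.3
  94400 meV = 94400 × 10^-3 eV = 94.4
  2.92 eV → 2.92
Sum: 70.8 + 8.24 + 80.3 + 94.4 + 2.92 = 256.66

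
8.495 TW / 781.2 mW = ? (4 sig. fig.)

10870000000000

(8.495 × 10¹²) / (781.2 × 10⁻³) = 0.010874 × 10¹⁵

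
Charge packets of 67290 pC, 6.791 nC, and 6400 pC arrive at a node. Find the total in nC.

In nC:
  67290 pC = 67290 × 10^-3 nC = 67.29
  6.791 nC → 6.791
  6400 pC = 6400 × 10^-3 nC = 6.4
Sum: 67.29 + 6.791 + 6.4 = 80.481

80.481 nC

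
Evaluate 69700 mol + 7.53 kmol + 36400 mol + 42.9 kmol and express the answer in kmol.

156.53 kmol

In kmol:
  69700 mol = 69700e-3 kmol = 69.7
  7.53 kmol → 7.53
  36400 mol = 36400e-3 kmol = 36.4
  42.9 kmol → 42.9
Sum: 69.7 + 7.53 + 36.4 + 42.9 = 156.53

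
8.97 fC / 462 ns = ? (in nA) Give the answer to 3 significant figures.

(8.97 × 10⁻¹⁵) / (462 × 10⁻⁹) = 0.019416 × 10⁻⁶ A

19.4 nA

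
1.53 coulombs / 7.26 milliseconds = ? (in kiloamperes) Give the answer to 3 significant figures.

0.211 kiloamperes

(1.53) / (7.26 × 10^-3) = 0.21074 × 10^3 A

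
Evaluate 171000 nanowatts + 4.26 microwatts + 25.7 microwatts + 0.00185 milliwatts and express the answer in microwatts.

In microwatts:
  171000 nanowatts = 171000 × 10^-3 microwatts = 171
  4.26 microwatts → 4.26
  25.7 microwatts → 25.7
  0.00185 milliwatts = 0.00185 × 10^3 microwatts = 1.85
Sum: 171 + 4.26 + 25.7 + 1.85 = 202.81

202.81 microwatts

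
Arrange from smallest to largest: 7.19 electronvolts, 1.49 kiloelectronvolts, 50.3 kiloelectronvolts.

7.19 electronvolts = 7.19 electronvolts
1.49 kiloelectronvolts = 1490 electronvolts
50.3 kiloelectronvolts = 50300 electronvolts

7.19 electronvolts < 1.49 kiloelectronvolts < 50.3 kiloelectronvolts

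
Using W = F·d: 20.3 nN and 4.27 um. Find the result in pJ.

0.086681 pJ

20.3 × 10⁻⁹ × 4.27 × 10⁻⁶ = 86.681 × 10⁻¹⁵ J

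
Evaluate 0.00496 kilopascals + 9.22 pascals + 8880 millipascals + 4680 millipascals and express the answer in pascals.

27.74 pascals

In pascals:
  0.00496 kilopascals = 0.00496 × 10^3 pascals = 4.96
  9.22 pascals → 9.22
  8880 millipascals = 8880 × 10^-3 pascals = 8.88
  4680 millipascals = 4680 × 10^-3 pascals = 4.68
Sum: 4.96 + 9.22 + 8.88 + 4.68 = 27.74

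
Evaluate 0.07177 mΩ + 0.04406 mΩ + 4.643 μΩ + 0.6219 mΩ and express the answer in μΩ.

In μΩ:
  0.07177 mΩ = 0.07177e3 μΩ = 71.77
  0.04406 mΩ = 0.04406e3 μΩ = 44.06
  4.643 μΩ → 4.643
  0.6219 mΩ = 0.6219e3 μΩ = 621.9
Sum: 71.77 + 44.06 + 4.643 + 621.9 = 742.373

742.373 μΩ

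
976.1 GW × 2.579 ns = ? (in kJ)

976.1e9 × 2.579e-9 = 2517.3619 J

2.5173619 kJ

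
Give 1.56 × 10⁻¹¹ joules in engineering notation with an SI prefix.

15.6 picojoules

= 15.6 × 10⁻¹² joules; 10⁻¹² is pico.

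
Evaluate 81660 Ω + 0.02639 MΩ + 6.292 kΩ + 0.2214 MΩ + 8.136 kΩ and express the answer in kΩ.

In kΩ:
  81660 Ω = 81660 × 10⁻³ kΩ = 81.66
  0.02639 MΩ = 0.02639 × 10³ kΩ = 26.39
  6.292 kΩ → 6.292
  0.2214 MΩ = 0.2214 × 10³ kΩ = 221.4
  8.136 kΩ → 8.136
Sum: 81.66 + 26.39 + 6.292 + 221.4 + 8.136 = 343.878

343.878 kΩ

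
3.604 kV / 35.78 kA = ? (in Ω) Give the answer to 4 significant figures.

0.1007 Ω

(3.604 × 10^3) / (35.78 × 10^3) = 0.100727 Ω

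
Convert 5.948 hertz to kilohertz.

(no prefix) = 10^0, kilo = 10^3; factor is 10^-3.
5.948 × 10^-3 = 0.005948

0.005948 kilohertz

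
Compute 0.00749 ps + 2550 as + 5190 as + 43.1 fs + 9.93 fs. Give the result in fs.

In fs:
  0.00749 ps = 0.00749 × 10^3 fs = 7.49
  2550 as = 2550 × 10^-3 fs = 2.55
  5190 as = 5190 × 10^-3 fs = 5.19
  43.1 fs → 43.1
  9.93 fs → 9.93
Sum: 7.49 + 2.55 + 5.19 + 43.1 + 9.93 = 68.26

68.26 fs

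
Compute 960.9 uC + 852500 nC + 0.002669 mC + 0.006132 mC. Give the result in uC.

1822.201 uC

In uC:
  960.9 uC → 960.9
  852500 nC = 852500 × 10^-3 uC = 852.5
  0.002669 mC = 0.002669 × 10^3 uC = 2.669
  0.006132 mC = 0.006132 × 10^3 uC = 6.132
Sum: 960.9 + 852.5 + 2.669 + 6.132 = 1822.201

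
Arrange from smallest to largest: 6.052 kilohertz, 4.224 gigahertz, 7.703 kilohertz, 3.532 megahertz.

6.052 kilohertz < 7.703 kilohertz < 3.532 megahertz < 4.224 gigahertz

6.052 kilohertz = 6052 hertz
4.224 gigahertz = 4224000000 hertz
7.703 kilohertz = 7703 hertz
3.532 megahertz = 3532000 hertz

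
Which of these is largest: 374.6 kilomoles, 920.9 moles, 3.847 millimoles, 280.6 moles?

374.6 kilomoles = 374600 moles
920.9 moles = 920.9 moles
3.847 millimoles = 0.003847 moles
280.6 moles = 280.6 moles

374.6 kilomoles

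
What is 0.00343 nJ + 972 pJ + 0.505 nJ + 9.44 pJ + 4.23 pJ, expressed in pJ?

1494.1 pJ

In pJ:
  0.00343 nJ = 0.00343 × 10³ pJ = 3.43
  972 pJ → 972
  0.505 nJ = 0.505 × 10³ pJ = 505
  9.44 pJ → 9.44
  4.23 pJ → 4.23
Sum: 3.43 + 972 + 505 + 9.44 + 4.23 = 1494.1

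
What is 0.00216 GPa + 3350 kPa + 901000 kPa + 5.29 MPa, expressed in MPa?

In MPa:
  0.00216 GPa = 0.00216 × 10³ MPa = 2.16
  3350 kPa = 3350 × 10⁻³ MPa = 3.35
  901000 kPa = 901000 × 10⁻³ MPa = 901
  5.29 MPa → 5.29
Sum: 2.16 + 3.35 + 901 + 5.29 = 911.8

911.8 MPa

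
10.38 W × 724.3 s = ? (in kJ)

10.38 × 724.3 = 7518.234 J

7.518234 kJ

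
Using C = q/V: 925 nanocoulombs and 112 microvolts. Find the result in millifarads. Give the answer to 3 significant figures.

(925e-9) / (112e-6) = 8.2589e-3 F

8.26 millifarads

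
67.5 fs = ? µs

0.0000000675 µs

femto = 1e-15, micro = 1e-6; factor is 1e-9.
67.5 × 1e-9 = 0.0000000675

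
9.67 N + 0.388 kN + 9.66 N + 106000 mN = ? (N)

513.33 N

In N:
  9.67 N → 9.67
  0.388 kN = 0.388 × 10^3 N = 388
  9.66 N → 9.66
  106000 mN = 106000 × 10^-3 N = 106
Sum: 9.67 + 388 + 9.66 + 106 = 513.33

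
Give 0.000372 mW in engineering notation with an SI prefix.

= 372e-9 W; 1e-9 is nano.

372 nW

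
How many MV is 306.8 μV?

0.0000000003068 MV

micro = 10^-6, mega = 10^6; factor is 10^-12.
306.8 × 10^-12 = 0.0000000003068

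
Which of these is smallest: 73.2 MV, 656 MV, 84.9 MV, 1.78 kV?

73.2 MV = 73200000 V
656 MV = 656000000 V
84.9 MV = 84900000 V
1.78 kV = 1780 V

1.78 kV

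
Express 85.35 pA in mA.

0.00000008535 mA

pico = 1e-12, milli = 1e-3; factor is 1e-9.
85.35 × 1e-9 = 0.00000008535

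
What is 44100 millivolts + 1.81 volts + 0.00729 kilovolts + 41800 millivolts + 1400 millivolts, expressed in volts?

96.4 volts

In volts:
  44100 millivolts = 44100 × 10⁻³ volts = 44.1
  1.81 volts → 1.81
  0.00729 kilovolts = 0.00729 × 10³ volts = 7.29
  41800 millivolts = 41800 × 10⁻³ volts = 41.8
  1400 millivolts = 1400 × 10⁻³ volts = 1.4
Sum: 44.1 + 1.81 + 7.29 + 41.8 + 1.4 = 96.4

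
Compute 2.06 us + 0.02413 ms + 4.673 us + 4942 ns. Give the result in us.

35.805 us

In us:
  2.06 us → 2.06
  0.02413 ms = 0.02413 × 10^3 us = 24.13
  4.673 us → 4.673
  4942 ns = 4942 × 10^-3 us = 4.942
Sum: 2.06 + 24.13 + 4.673 + 4.942 = 35.805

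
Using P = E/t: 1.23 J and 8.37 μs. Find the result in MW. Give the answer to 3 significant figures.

(1.23) / (8.37 × 10^-6) = 0.14695 × 10^6 W

0.147 MW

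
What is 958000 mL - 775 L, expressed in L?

In L:
  958000 mL = 958000e-3 L = 958
  775 L → 775
Difference: 958 - 775 = 183

183 L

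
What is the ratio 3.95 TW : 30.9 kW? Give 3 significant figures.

128000000

(3.95 × 10¹²) / (30.9 × 10³) = 0.1278 × 10⁹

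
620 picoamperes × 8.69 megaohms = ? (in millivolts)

5.3878 millivolts

620 × 10⁻¹² × 8.69 × 10⁶ = 5387.8 × 10⁻⁶ V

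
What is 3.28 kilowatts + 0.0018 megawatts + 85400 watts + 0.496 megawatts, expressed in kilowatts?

586.48 kilowatts

In kilowatts:
  3.28 kilowatts → 3.28
  0.0018 megawatts = 0.0018e3 kilowatts = 1.8
  85400 watts = 85400e-3 kilowatts = 85.4
  0.496 megawatts = 0.496e3 kilowatts = 496
Sum: 3.28 + 1.8 + 85.4 + 496 = 586.48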